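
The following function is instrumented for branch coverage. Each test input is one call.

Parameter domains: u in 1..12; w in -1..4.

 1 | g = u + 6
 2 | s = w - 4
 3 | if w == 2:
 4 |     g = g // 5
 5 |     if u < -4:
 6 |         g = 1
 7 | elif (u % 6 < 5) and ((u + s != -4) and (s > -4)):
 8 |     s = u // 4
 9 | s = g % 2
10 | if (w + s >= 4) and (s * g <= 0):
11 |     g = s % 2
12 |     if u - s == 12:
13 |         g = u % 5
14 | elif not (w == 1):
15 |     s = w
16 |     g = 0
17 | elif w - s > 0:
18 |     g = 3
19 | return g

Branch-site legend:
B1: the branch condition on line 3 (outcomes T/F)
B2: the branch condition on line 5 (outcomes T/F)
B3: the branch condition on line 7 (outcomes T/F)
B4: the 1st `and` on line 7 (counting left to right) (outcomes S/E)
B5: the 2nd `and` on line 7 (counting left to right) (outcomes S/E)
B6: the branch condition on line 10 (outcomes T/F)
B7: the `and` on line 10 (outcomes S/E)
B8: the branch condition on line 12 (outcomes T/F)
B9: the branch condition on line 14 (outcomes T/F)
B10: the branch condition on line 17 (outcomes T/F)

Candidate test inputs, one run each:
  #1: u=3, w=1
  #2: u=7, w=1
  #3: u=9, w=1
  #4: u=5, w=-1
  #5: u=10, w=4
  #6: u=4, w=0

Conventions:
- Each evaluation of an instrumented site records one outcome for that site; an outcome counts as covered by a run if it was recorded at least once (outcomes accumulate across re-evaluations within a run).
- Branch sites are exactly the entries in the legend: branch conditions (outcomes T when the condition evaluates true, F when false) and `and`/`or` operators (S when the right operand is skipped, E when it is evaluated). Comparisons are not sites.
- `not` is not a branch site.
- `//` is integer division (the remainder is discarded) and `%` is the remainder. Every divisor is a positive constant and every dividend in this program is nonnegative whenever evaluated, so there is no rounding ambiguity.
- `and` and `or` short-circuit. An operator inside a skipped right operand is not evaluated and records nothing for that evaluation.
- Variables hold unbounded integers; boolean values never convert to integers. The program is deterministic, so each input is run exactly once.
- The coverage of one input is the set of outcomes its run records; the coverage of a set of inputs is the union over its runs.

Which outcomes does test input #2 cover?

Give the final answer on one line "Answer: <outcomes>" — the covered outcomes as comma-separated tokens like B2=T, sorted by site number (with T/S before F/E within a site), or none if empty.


Event log for input #2 (u=7, w=1):
  B1->F, B4->E, B5->E, B3->T, B7->S, B6->F, B9->F, B10->F
collecting distinct outcomes: B1=F, B3=T, B4=E, B5=E, B6=F, B7=S, B9=F, B10=F
Answer: B1=F, B3=T, B4=E, B5=E, B6=F, B7=S, B9=F, B10=F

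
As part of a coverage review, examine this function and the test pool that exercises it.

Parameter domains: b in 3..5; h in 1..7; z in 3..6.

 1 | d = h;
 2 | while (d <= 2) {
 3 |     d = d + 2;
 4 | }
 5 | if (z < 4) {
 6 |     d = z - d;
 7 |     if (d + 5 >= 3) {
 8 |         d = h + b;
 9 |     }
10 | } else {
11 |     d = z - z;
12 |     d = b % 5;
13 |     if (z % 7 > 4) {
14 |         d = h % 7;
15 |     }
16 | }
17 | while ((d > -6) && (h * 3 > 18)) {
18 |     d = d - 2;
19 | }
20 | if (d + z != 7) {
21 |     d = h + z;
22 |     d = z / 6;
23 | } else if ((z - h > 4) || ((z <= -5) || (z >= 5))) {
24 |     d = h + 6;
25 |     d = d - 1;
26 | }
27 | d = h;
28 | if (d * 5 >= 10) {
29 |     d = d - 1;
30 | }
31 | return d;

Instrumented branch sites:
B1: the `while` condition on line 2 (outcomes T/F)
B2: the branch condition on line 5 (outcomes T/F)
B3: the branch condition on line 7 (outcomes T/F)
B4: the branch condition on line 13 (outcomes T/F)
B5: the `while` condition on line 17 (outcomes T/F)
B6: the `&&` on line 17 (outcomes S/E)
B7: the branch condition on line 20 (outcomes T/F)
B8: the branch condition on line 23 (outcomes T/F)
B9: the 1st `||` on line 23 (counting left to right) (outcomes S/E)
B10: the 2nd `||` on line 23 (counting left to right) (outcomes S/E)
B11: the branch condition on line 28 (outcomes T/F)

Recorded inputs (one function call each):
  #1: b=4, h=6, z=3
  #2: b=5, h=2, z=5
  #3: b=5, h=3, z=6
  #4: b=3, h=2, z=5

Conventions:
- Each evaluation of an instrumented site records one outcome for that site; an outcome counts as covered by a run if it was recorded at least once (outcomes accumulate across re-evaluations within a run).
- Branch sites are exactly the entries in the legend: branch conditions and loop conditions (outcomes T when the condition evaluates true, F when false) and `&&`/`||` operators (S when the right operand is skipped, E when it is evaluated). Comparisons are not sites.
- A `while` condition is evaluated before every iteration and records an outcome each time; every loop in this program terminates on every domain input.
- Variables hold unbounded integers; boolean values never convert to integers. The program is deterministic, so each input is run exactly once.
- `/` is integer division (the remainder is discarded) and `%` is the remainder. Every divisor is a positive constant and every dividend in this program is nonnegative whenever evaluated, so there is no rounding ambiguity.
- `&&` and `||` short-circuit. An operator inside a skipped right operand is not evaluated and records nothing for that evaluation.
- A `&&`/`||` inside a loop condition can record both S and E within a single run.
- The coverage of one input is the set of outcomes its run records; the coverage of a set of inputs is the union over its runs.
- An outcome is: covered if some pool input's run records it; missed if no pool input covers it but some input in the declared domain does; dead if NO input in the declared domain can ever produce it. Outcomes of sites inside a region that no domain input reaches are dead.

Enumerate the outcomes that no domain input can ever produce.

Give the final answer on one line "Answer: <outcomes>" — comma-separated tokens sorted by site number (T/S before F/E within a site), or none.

running all 84 domain inputs and tallying outcomes:
  B10=S: unreachable across the whole domain -> dead
  reachable outcomes have witnesses, e.g. B1=T (e.g. b=3, h=1, z=3), B1=F (e.g. b=3, h=1, z=3), B2=T (e.g. b=3, h=1, z=3), B2=F (e.g. b=3, h=1, z=4)

Answer: B10=S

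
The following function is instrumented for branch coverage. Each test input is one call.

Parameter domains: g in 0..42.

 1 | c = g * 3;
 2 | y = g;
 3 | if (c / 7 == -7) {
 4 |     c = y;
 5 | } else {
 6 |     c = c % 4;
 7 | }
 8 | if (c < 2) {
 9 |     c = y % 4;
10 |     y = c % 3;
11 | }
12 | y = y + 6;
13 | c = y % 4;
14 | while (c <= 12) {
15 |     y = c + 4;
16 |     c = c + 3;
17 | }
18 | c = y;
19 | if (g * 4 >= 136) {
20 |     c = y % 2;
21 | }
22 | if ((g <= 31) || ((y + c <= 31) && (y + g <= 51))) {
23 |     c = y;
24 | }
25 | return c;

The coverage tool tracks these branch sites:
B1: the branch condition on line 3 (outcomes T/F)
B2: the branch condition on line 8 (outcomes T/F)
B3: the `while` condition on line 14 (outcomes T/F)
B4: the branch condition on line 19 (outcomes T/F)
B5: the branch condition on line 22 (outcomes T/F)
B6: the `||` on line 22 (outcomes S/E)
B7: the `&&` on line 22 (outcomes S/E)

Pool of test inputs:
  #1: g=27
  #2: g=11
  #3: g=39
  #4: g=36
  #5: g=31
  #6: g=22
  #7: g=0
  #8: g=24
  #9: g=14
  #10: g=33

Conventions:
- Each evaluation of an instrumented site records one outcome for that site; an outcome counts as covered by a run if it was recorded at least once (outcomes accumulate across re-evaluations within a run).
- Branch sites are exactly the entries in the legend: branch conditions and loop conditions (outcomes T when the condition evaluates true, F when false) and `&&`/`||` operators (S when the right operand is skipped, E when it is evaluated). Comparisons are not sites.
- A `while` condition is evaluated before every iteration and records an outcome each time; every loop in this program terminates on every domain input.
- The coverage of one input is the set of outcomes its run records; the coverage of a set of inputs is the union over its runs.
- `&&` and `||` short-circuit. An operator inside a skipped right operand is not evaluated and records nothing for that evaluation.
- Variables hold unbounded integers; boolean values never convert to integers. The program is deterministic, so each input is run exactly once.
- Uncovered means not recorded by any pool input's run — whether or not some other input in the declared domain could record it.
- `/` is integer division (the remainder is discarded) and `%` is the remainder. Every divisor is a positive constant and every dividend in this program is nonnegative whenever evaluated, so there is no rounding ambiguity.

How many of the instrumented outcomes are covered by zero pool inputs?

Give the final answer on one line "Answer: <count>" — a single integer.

#1 (g=27) -> B1->F, B2->T, B3->T, B3->T, B3->T, B3->T, B3->F, B4->F, B6->S, B5->T; covered: B1=F, B2=T, B3=T, B3=F, B4=F, B5=T, B6=S
#2 (g=11) -> B1->F, B2->T, B3->T, B3->T, B3->T, B3->T, B3->F, B4->F, B6->S, B5->T; covered: B1=F, B2=T, B3=T, B3=F, B4=F, B5=T, B6=S
#3 (g=39) -> B1->F, B2->T, B3->T, B3->T, B3->T, B3->T, B3->F, B4->T, B6->E, B7->E, B5->F; covered: B1=F, B2=T, B3=T, B3=F, B4=T, B5=F, B6=E, B7=E
#4 (g=36) -> B1->F, B2->T, B3->T, B3->T, B3->T, B3->T, B3->F, B4->T, B6->E, B7->E, B5->T; covered: B1=F, B2=T, B3=T, B3=F, B4=T, B5=T, B6=E, B7=E
#5 (g=31) -> B1->F, B2->T, B3->T, B3->T, B3->T, B3->T, B3->F, B4->F, B6->S, B5->T; covered: B1=F, B2=T, B3=T, B3=F, B4=F, B5=T, B6=S
#6 (g=22) -> B1->F, B2->F, B3->T, B3->T, B3->T, B3->T, B3->T, B3->F, B4->F, B6->S, B5->T; covered: B1=F, B2=F, B3=T, B3=F, B4=F, B5=T, B6=S
#7 (g=0) -> B1->F, B2->T, B3->T, B3->T, B3->T, B3->T, B3->F, B4->F, B6->S, B5->T; covered: B1=F, B2=T, B3=T, B3=F, B4=F, B5=T, B6=S
#8 (g=24) -> B1->F, B2->T, B3->T, B3->T, B3->T, B3->T, B3->F, B4->F, B6->S, B5->T; covered: B1=F, B2=T, B3=T, B3=F, B4=F, B5=T, B6=S
#9 (g=14) -> B1->F, B2->F, B3->T, B3->T, B3->T, B3->T, B3->T, B3->F, B4->F, B6->S, B5->T; covered: B1=F, B2=F, B3=T, B3=F, B4=F, B5=T, B6=S
#10 (g=33) -> B1->F, B2->F, B3->T, B3->T, B3->T, B3->T, B3->F, B4->F, B6->E, B7->S, B5->F; covered: B1=F, B2=F, B3=T, B3=F, B4=F, B5=F, B6=E, B7=S
union over the pool: B1=F, B2=T, B2=F, B3=T, B3=F, B4=T, B4=F, B5=T, B5=F, B6=S, B6=E, B7=S, B7=E
uncovered (1 of 14): B1=T

Answer: 1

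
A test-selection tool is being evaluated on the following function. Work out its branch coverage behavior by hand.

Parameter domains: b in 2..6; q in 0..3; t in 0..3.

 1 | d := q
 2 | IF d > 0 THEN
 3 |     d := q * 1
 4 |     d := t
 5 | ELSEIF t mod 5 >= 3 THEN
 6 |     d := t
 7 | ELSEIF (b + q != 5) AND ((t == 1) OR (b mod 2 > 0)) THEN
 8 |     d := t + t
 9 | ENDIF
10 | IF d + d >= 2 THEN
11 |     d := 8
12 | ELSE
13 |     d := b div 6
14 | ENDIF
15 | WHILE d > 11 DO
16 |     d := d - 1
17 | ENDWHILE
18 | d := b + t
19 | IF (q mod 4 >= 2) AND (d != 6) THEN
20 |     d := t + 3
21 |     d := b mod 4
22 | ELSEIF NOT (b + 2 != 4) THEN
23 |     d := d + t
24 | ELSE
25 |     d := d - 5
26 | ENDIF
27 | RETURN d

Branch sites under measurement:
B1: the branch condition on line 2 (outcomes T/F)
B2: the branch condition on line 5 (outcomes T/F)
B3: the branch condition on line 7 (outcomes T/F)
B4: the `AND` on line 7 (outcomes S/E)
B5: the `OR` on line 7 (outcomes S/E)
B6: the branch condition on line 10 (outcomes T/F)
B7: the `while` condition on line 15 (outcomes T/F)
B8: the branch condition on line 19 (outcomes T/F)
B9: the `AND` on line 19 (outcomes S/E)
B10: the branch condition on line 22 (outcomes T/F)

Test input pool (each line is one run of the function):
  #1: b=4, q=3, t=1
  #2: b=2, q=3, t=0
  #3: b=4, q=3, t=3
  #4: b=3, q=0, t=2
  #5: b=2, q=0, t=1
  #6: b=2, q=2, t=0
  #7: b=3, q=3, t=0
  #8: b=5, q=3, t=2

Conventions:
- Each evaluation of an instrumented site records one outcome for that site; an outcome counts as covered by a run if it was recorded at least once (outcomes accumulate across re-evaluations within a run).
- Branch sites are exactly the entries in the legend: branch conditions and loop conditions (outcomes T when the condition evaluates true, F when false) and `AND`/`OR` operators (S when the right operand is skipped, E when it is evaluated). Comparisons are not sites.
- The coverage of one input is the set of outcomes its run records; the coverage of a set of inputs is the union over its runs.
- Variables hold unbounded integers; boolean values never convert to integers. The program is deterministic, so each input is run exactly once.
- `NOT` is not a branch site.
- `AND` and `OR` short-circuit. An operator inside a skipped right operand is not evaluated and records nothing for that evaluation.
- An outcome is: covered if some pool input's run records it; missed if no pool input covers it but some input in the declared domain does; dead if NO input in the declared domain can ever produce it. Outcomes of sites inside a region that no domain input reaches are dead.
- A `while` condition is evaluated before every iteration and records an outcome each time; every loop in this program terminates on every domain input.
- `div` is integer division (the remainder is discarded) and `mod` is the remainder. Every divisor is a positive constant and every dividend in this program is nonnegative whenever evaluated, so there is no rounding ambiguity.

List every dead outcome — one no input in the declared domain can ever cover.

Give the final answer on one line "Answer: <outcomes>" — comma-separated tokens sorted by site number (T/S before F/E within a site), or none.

exhaustive pass over the 80-input domain:
  B7=T: unreachable across the whole domain -> dead
  reachable outcomes have witnesses, e.g. B1=T (e.g. b=2, q=1, t=0), B1=F (e.g. b=2, q=0, t=0), B2=T (e.g. b=2, q=0, t=3), B2=F (e.g. b=2, q=0, t=0)

Answer: B7=T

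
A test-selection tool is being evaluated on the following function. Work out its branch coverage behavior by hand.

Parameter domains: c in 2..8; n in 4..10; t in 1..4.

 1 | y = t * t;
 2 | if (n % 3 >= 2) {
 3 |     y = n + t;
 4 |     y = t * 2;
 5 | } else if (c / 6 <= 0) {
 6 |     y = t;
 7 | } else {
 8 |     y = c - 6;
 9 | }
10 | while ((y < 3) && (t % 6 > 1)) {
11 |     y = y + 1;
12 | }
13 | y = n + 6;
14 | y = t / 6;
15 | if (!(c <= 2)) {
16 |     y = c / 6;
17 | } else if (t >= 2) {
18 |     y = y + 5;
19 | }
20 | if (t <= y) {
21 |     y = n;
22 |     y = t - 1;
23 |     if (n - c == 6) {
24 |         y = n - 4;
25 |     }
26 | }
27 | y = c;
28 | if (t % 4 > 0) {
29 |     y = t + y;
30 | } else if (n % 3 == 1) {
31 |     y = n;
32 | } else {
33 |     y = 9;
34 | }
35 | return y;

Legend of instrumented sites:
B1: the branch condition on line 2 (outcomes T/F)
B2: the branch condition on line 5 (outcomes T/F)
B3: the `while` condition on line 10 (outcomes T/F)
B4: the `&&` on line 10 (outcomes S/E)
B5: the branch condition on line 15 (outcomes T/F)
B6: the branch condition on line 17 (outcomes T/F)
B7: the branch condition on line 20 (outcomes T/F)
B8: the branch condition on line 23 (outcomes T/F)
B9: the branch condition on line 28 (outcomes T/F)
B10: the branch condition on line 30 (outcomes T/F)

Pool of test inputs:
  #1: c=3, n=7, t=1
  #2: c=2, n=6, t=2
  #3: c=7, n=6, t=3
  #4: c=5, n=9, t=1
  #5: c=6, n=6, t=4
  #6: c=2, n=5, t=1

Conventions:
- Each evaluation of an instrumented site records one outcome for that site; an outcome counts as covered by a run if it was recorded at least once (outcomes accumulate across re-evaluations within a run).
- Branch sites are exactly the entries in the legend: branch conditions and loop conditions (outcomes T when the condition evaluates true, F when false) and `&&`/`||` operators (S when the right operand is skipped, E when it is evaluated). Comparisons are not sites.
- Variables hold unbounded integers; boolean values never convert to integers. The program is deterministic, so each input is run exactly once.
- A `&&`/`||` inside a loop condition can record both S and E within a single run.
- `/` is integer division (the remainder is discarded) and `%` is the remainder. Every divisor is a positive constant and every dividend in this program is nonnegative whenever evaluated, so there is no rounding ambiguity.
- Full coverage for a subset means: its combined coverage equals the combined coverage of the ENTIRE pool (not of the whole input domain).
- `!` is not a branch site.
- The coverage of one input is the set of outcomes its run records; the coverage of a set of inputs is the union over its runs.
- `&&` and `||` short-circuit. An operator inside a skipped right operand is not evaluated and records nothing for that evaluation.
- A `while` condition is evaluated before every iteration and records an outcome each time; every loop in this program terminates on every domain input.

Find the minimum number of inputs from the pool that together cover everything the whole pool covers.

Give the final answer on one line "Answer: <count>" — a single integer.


input #1, c=3, n=7, t=1: events B1->F, B2->T, B4->E, B3->F, B5->T, B7->F, B9->T; outcomes B1=F, B2=T, B3=F, B4=E, B5=T, B7=F, B9=T
input #2, c=2, n=6, t=2: events B1->F, B2->T, B4->E, B3->T, B4->S, B3->F, B5->F, B6->T, B7->T, B8->F, B9->T; outcomes B1=F, B2=T, B3=T, B3=F, B4=S, B4=E, B5=F, B6=T, B7=T, B8=F, B9=T
input #3, c=7, n=6, t=3: events B1->F, B2->F, B4->E, B3->T, B4->E, B3->T, B4->S, B3->F, B5->T, B7->F, B9->T; outcomes B1=F, B2=F, B3=T, B3=F, B4=S, B4=E, B5=T, B7=F, B9=T
input #4, c=5, n=9, t=1: events B1->F, B2->T, B4->E, B3->F, B5->T, B7->F, B9->T; outcomes B1=F, B2=T, B3=F, B4=E, B5=T, B7=F, B9=T
input #5, c=6, n=6, t=4: events B1->F, B2->F, B4->E, B3->T, B4->E, B3->T, B4->E, B3->T, B4->S, B3->F, B5->T, B7->F, B9->F, B10->F; outcomes B1=F, B2=F, B3=T, B3=F, B4=S, B4=E, B5=T, B7=F, B9=F, B10=F
input #6, c=2, n=5, t=1: events B1->T, B4->E, B3->F, B5->F, B6->F, B7->F, B9->T; outcomes B1=T, B3=F, B4=E, B5=F, B6=F, B7=F, B9=T
together the pool reaches 18 outcomes: B1=T, B1=F, B2=T, B2=F, B3=T, B3=F, B4=S, B4=E, B5=T, B5=F, B6=T, B6=F, B7=T, B7=F, B8=F, B9=T, B9=F, B10=F
checked all size-1 subsets: none covers 18 outcomes (max 11/18)
checked all size-2 subsets: none covers 18 outcomes (max 16/18)
size 3: inputs {2, 5, 6} cover all 18 outcomes, and no lexicographically smaller subset of this size does
Answer: 3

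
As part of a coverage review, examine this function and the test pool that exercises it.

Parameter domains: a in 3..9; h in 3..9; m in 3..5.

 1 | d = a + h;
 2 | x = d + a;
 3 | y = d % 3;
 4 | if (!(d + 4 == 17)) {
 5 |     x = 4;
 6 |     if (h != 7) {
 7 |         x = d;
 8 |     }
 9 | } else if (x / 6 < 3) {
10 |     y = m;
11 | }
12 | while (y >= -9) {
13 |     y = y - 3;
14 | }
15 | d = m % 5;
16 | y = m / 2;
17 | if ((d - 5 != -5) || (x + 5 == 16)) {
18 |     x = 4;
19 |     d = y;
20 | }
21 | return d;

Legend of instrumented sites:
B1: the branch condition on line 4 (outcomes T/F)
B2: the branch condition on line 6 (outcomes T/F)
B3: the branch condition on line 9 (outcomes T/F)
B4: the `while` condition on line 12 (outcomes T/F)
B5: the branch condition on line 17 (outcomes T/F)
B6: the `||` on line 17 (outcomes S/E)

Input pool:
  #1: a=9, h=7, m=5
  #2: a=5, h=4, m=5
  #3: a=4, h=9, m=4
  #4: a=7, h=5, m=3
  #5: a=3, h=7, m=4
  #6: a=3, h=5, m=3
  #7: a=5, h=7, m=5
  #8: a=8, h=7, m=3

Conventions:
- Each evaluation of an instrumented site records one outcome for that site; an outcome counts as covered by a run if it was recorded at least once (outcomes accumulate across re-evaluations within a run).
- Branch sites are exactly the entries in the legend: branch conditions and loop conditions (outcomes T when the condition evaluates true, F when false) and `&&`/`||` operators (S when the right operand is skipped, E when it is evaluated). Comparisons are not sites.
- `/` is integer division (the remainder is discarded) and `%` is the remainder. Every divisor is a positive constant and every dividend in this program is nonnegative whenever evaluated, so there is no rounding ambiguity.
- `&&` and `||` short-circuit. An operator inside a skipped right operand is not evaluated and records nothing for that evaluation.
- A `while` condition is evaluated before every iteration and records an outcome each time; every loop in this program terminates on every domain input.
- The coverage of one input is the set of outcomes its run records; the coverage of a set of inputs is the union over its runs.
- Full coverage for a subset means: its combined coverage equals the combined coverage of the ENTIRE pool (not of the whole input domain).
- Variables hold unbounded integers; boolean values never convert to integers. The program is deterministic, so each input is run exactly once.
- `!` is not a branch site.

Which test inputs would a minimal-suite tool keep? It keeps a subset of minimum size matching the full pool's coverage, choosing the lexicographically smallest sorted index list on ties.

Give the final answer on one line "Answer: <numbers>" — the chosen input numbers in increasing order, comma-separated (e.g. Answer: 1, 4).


input #1 (a=9, h=7, m=5): events B1->T, B2->F, B4->T, B4->T, B4->T, B4->T, B4->F, B6->E, B5->F; covers B1=T, B2=F, B4=T, B4=F, B5=F, B6=E
input #2 (a=5, h=4, m=5): events B1->T, B2->T, B4->T, B4->T, B4->T, B4->T, B4->F, B6->E, B5->F; covers B1=T, B2=T, B4=T, B4=F, B5=F, B6=E
input #3 (a=4, h=9, m=4): events B1->F, B3->T, B4->T, B4->T, B4->T, B4->T, B4->T, B4->F, B6->S, B5->T; covers B1=F, B3=T, B4=T, B4=F, B5=T, B6=S
input #4 (a=7, h=5, m=3): events B1->T, B2->T, B4->T, B4->T, B4->T, B4->T, B4->F, B6->S, B5->T; covers B1=T, B2=T, B4=T, B4=F, B5=T, B6=S
input #5 (a=3, h=7, m=4): events B1->T, B2->F, B4->T, B4->T, B4->T, B4->T, B4->F, B6->S, B5->T; covers B1=T, B2=F, B4=T, B4=F, B5=T, B6=S
input #6 (a=3, h=5, m=3): events B1->T, B2->T, B4->T, B4->T, B4->T, B4->T, B4->F, B6->S, B5->T; covers B1=T, B2=T, B4=T, B4=F, B5=T, B6=S
input #7 (a=5, h=7, m=5): events B1->T, B2->F, B4->T, B4->T, B4->T, B4->T, B4->F, B6->E, B5->F; covers B1=T, B2=F, B4=T, B4=F, B5=F, B6=E
input #8 (a=8, h=7, m=3): events B1->T, B2->F, B4->T, B4->T, B4->T, B4->T, B4->F, B6->S, B5->T; covers B1=T, B2=F, B4=T, B4=F, B5=T, B6=S
the full pool covers 11 outcomes: B1=T, B1=F, B2=T, B2=F, B3=T, B4=T, B4=F, B5=T, B5=F, B6=S, B6=E
every size-1 subset falls short of the 11 outcomes (best: 6/11)
every size-2 subset falls short of the 11 outcomes (best: 10/11)
size 3: inputs {1, 2, 3} cover all 11 outcomes, and no lexicographically smaller subset of this size does
Answer: 1, 2, 3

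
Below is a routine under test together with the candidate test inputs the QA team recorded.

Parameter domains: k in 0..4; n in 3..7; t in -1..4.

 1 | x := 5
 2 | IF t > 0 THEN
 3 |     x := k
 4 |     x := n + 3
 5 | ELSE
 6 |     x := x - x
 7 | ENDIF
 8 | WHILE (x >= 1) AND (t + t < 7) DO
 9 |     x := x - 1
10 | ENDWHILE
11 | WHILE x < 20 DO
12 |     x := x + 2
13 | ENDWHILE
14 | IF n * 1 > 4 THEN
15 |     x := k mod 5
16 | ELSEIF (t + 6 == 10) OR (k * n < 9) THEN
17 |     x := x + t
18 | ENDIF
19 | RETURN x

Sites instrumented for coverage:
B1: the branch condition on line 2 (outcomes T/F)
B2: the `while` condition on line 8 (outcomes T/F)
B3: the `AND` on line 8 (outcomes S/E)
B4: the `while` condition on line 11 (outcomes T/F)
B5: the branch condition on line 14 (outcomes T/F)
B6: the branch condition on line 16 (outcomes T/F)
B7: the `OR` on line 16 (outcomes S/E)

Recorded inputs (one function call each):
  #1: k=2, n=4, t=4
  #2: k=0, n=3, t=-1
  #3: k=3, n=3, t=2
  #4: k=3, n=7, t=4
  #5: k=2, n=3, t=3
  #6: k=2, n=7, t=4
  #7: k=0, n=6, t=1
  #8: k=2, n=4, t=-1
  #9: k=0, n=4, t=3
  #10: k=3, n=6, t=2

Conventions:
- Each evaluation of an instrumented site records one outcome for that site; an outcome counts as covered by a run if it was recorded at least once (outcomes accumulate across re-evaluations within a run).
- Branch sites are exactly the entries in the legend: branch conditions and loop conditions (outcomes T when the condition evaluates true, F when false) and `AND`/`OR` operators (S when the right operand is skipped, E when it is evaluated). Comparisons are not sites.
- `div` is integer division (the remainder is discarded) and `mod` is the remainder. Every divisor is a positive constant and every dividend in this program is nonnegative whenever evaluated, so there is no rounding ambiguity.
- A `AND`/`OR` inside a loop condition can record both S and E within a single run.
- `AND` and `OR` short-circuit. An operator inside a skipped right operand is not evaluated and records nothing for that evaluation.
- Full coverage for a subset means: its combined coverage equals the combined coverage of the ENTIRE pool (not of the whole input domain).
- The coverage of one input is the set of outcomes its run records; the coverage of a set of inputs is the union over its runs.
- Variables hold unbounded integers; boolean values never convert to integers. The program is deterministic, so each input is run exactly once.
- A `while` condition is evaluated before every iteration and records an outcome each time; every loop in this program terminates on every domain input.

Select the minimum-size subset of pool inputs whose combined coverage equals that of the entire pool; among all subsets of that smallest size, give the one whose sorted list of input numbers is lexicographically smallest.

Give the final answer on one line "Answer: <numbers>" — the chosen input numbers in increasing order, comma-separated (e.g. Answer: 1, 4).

input #1 (k=2, n=4, t=4): events B1->T, B3->E, B2->F, B4->T, B4->T, B4->T, B4->T, B4->T, B4->T, B4->T, B4->F, B5->F, B7->S, B6->T; covers B1=T, B2=F, B3=E, B4=T, B4=F, B5=F, B6=T, B7=S
input #2 (k=0, n=3, t=-1): events B1->F, B3->S, B2->F, B4->T, B4->T, B4->T, B4->T, B4->T, B4->T, B4->T, B4->T, B4->T, B4->T, B4->F, ...; covers B1=F, B2=F, B3=S, B4=T, B4=F, B5=F, B6=T, B7=E
input #3 (k=3, n=3, t=2): events B1->T, B3->E, B2->T, B3->E, B2->T, B3->E, B2->T, B3->E, B2->T, B3->E, B2->T, B3->E, B2->T, B3->S, ...; covers B1=T, B2=T, B2=F, B3=S, B3=E, B4=T, B4=F, B5=F, B6=F, B7=E
input #4 (k=3, n=7, t=4): events B1->T, B3->E, B2->F, B4->T, B4->T, B4->T, B4->T, B4->T, B4->F, B5->T; covers B1=T, B2=F, B3=E, B4=T, B4=F, B5=T
input #5 (k=2, n=3, t=3): events B1->T, B3->E, B2->T, B3->E, B2->T, B3->E, B2->T, B3->E, B2->T, B3->E, B2->T, B3->E, B2->T, B3->S, ...; covers B1=T, B2=T, B2=F, B3=S, B3=E, B4=T, B4=F, B5=F, B6=T, B7=E
input #6 (k=2, n=7, t=4): events B1->T, B3->E, B2->F, B4->T, B4->T, B4->T, B4->T, B4->T, B4->F, B5->T; covers B1=T, B2=F, B3=E, B4=T, B4=F, B5=T
input #7 (k=0, n=6, t=1): events B1->T, B3->E, B2->T, B3->E, B2->T, B3->E, B2->T, B3->E, B2->T, B3->E, B2->T, B3->E, B2->T, B3->E, ...; covers B1=T, B2=T, B2=F, B3=S, B3=E, B4=T, B4=F, B5=T
input #8 (k=2, n=4, t=-1): events B1->F, B3->S, B2->F, B4->T, B4->T, B4->T, B4->T, B4->T, B4->T, B4->T, B4->T, B4->T, B4->T, B4->F, ...; covers B1=F, B2=F, B3=S, B4=T, B4=F, B5=F, B6=T, B7=E
input #9 (k=0, n=4, t=3): events B1->T, B3->E, B2->T, B3->E, B2->T, B3->E, B2->T, B3->E, B2->T, B3->E, B2->T, B3->E, B2->T, B3->E, ...; covers B1=T, B2=T, B2=F, B3=S, B3=E, B4=T, B4=F, B5=F, B6=T, B7=E
input #10 (k=3, n=6, t=2): events B1->T, B3->E, B2->T, B3->E, B2->T, B3->E, B2->T, B3->E, B2->T, B3->E, B2->T, B3->E, B2->T, B3->E, ...; covers B1=T, B2=T, B2=F, B3=S, B3=E, B4=T, B4=F, B5=T
union over all inputs: B1=T, B1=F, B2=T, B2=F, B3=S, B3=E, B4=T, B4=F, B5=T, B5=F, B6=T, B6=F, B7=S, B7=E (14 outcomes)
size 1 is not enough: best union over all size-1 subsets is 10/14
size 2 is not enough: best union over all size-2 subsets is 12/14
size 3 is not enough: best union over all size-3 subsets is 13/14
inputs {1, 2, 3, 4} (size 4) cover everything; no size-4 subset with a lexicographically smaller index list covers all 14

Answer: 1, 2, 3, 4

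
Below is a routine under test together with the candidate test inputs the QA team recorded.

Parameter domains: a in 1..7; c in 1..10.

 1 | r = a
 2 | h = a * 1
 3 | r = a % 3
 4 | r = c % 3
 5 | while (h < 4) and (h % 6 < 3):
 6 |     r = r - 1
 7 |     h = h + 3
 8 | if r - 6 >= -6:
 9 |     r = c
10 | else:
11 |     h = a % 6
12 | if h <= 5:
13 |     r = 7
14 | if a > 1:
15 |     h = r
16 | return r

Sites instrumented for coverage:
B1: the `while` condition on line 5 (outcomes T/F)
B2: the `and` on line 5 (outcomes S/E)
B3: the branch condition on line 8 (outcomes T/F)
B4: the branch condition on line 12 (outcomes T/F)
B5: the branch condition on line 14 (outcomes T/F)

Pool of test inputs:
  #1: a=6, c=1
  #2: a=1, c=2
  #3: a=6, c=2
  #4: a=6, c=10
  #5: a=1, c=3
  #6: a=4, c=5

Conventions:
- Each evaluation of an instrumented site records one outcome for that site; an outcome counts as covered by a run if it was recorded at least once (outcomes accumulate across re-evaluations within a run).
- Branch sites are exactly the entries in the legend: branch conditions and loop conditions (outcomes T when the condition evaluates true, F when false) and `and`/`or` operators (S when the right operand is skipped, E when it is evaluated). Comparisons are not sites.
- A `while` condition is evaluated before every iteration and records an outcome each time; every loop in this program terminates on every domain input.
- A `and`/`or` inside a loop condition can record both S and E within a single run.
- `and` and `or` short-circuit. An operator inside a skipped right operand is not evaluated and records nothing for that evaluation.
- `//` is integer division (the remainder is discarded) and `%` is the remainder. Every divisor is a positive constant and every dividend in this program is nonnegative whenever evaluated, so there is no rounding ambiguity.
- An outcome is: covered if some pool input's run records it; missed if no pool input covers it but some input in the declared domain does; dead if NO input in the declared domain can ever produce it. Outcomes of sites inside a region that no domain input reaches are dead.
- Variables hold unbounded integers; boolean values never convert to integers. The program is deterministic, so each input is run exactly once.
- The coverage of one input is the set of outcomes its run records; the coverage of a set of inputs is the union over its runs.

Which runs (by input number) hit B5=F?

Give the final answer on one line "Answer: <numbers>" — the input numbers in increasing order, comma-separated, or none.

input #1 (a=6, c=1): does not record B5=F
input #2 (a=1, c=2): records B5=F
input #3 (a=6, c=2): does not record B5=F
input #4 (a=6, c=10): does not record B5=F
input #5 (a=1, c=3): records B5=F
input #6 (a=4, c=5): does not record B5=F

Answer: 2, 5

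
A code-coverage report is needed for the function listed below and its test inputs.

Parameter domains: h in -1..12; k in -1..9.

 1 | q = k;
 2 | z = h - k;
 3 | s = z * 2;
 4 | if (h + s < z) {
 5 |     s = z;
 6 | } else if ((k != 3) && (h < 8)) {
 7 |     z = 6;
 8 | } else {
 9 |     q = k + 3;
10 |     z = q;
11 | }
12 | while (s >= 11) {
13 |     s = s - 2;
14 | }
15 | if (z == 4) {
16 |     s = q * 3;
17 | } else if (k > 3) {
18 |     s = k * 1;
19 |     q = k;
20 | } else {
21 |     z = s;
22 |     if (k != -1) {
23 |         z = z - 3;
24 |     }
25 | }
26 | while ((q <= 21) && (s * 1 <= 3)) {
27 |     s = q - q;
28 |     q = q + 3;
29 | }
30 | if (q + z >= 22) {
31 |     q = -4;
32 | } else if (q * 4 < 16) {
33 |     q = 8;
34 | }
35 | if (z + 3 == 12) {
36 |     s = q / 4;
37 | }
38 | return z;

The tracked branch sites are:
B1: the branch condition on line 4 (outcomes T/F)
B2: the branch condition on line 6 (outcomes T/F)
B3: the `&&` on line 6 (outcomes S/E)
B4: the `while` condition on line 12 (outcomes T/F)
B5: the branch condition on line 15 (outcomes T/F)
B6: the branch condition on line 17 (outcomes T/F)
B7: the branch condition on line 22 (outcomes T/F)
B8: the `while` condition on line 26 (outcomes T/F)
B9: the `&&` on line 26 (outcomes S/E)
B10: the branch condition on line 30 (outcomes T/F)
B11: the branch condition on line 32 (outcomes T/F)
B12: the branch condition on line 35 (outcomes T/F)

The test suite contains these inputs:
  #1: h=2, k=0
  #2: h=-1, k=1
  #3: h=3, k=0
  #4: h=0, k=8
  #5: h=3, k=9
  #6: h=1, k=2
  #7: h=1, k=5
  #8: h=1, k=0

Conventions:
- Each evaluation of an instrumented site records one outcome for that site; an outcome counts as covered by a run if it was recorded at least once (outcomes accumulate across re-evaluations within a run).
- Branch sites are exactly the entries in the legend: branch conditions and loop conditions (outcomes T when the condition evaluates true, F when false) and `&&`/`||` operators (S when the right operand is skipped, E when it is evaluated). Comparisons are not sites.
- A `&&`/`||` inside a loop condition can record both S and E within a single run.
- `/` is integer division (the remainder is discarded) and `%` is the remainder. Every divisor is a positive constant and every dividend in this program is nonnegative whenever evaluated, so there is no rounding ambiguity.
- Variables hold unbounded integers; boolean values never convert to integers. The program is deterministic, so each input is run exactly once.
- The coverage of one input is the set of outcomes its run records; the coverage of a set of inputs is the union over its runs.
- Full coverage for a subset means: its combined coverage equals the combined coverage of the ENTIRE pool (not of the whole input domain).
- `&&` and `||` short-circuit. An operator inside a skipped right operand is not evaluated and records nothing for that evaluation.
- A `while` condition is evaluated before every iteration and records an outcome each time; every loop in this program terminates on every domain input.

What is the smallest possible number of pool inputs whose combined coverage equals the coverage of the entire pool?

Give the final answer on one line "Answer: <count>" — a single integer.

input #1, h=2, k=0: outcomes B1=F, B2=T, B3=E, B4=F, B5=F, B6=F, B7=T, B8=F, B9=E, B10=F, B11=T, B12=F
input #2, h=-1, k=1: outcomes B1=T, B4=F, B5=F, B6=F, B7=T, B8=T, B8=F, B9=S, B9=E, B10=F, B11=F, B12=F
input #3, h=3, k=0: outcomes B1=F, B2=T, B3=E, B4=F, B5=F, B6=F, B7=T, B8=F, B9=E, B10=F, B11=T, B12=F
input #4, h=0, k=8: outcomes B1=T, B4=F, B5=F, B6=T, B8=F, B9=E, B10=F, B11=F, B12=F
input #5, h=3, k=9: outcomes B1=T, B4=F, B5=F, B6=T, B8=F, B9=E, B10=F, B11=F, B12=F
input #6, h=1, k=2: outcomes B1=F, B2=T, B3=E, B4=F, B5=F, B6=F, B7=T, B8=T, B8=F, B9=S, B9=E, B10=F, B11=F, B12=F
input #7, h=1, k=5: outcomes B1=T, B4=F, B5=F, B6=T, B8=F, B9=E, B10=F, B11=F, B12=F
input #8, h=1, k=0: outcomes B1=F, B2=T, B3=E, B4=F, B5=F, B6=F, B7=T, B8=T, B8=F, B9=S, B9=E, B10=T, B12=F
the full pool covers 18 outcomes: B1=T, B1=F, B2=T, B3=E, B4=F, B5=F, B6=T, B6=F, B7=T, B8=T, B8=F, B9=S, B9=E, B10=T, B10=F, B11=T, B11=F, B12=F
size 1 is not enough: best union over all size-1 subsets is 14/18
size 2 is not enough: best union over all size-2 subsets is 17/18
at size 3, {1, 4, 8} reaches all 18 outcomes; every lexicographically earlier size-3 subset fails

Answer: 3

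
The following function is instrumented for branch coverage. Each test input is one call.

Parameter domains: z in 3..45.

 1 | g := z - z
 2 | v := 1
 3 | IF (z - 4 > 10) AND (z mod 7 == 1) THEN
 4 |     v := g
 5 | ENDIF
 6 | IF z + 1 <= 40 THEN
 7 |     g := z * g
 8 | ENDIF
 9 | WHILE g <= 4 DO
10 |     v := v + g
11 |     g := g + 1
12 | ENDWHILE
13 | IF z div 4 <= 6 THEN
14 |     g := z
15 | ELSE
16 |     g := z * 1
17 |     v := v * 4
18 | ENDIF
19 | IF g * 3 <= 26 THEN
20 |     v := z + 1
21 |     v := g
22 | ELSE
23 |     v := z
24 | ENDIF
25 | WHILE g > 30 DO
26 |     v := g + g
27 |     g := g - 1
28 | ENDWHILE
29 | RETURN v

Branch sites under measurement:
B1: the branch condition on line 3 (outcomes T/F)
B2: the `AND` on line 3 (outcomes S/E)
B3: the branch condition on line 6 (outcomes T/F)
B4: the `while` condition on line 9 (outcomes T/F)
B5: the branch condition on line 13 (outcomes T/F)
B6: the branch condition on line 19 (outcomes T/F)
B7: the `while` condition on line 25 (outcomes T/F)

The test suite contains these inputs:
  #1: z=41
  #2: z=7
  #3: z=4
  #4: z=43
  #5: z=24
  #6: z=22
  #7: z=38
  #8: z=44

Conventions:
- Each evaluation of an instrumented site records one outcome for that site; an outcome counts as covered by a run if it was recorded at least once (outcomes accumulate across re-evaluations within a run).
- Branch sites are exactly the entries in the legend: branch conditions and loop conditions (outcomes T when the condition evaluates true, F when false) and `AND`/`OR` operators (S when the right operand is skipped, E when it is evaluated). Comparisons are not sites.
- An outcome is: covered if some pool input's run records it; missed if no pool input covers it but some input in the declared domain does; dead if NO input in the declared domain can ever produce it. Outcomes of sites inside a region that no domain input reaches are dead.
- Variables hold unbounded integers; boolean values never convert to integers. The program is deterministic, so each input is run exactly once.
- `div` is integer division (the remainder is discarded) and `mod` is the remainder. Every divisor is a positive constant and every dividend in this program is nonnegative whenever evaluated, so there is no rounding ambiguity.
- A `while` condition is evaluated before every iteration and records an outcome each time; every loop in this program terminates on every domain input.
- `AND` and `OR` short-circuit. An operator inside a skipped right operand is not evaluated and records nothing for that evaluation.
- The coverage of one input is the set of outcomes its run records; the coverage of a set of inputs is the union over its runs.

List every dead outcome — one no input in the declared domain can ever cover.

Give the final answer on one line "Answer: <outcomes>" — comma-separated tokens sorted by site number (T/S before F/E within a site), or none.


sweeping the full domain (43 inputs) for each outcome:
  reachable outcomes have witnesses, e.g. B1=T (e.g. z=15), B1=F (e.g. z=3), B2=S (e.g. z=3), B2=E (e.g. z=15)
Answer: none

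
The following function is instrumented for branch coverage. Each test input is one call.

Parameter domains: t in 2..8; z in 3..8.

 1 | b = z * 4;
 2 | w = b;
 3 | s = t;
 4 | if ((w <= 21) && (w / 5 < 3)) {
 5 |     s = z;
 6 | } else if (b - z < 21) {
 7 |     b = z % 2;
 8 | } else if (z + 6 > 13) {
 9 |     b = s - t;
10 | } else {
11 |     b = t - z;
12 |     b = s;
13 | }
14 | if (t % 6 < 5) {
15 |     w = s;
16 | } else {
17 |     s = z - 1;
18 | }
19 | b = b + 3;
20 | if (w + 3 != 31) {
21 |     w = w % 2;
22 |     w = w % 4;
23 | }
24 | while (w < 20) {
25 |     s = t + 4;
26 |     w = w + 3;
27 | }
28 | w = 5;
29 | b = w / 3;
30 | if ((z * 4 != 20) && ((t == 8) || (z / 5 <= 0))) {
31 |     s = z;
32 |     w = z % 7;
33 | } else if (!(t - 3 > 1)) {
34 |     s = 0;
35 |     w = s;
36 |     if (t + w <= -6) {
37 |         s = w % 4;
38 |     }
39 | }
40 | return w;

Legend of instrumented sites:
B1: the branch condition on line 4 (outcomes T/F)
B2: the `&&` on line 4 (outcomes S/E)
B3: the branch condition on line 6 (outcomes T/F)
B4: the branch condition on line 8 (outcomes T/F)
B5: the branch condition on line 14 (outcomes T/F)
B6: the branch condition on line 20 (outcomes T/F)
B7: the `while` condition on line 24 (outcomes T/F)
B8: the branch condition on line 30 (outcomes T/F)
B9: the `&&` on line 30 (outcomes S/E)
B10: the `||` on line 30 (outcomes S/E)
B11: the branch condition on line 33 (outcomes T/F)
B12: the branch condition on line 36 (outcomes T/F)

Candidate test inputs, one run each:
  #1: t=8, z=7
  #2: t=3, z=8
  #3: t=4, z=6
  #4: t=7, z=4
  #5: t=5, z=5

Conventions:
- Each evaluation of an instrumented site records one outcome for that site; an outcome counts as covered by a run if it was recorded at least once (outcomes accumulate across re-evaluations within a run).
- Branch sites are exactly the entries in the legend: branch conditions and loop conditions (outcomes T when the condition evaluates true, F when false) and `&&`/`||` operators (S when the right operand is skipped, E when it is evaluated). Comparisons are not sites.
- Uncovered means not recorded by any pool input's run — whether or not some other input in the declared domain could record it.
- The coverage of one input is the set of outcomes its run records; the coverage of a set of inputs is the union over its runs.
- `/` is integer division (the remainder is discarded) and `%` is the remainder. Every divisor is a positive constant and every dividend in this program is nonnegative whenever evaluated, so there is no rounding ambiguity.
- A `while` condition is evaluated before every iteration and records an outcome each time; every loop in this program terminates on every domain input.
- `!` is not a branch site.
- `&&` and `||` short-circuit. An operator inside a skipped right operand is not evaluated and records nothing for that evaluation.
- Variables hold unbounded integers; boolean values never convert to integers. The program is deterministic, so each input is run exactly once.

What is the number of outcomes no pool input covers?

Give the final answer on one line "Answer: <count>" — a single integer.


input #1 (t=8, z=7): covers B1=F, B2=S, B3=F, B4=F, B5=T, B6=T, B7=T, B7=F, B8=T, B9=E, B10=S
input #2 (t=3, z=8): covers B1=F, B2=S, B3=F, B4=T, B5=T, B6=T, B7=T, B7=F, B8=F, B9=E, B10=E, B11=T, B12=F
input #3 (t=4, z=6): covers B1=F, B2=S, B3=T, B5=T, B6=T, B7=T, B7=F, B8=F, B9=E, B10=E, B11=T, B12=F
input #4 (t=7, z=4): covers B1=F, B2=E, B3=T, B5=T, B6=T, B7=T, B7=F, B8=T, B9=E, B10=E
input #5 (t=5, z=5): covers B1=F, B2=E, B3=T, B5=F, B6=T, B7=T, B7=F, B8=F, B9=S, B11=F
union over the pool: B1=F, B2=S, B2=E, B3=T, B3=F, B4=T, B4=F, B5=T, B5=F, B6=T, B7=T, B7=F, B8=T, B8=F, B9=S, B9=E, B10=S, B10=E, B11=T, B11=F, B12=F
uncovered (3 of 24): B1=T, B6=F, B12=T
Answer: 3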